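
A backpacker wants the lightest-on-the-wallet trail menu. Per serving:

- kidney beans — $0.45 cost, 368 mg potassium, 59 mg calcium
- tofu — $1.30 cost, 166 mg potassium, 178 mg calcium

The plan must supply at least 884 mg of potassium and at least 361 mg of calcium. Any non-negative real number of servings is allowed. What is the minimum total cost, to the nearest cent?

This is a tiny linear program; its minimum lies at a vertex of the feasible set. List the vertices and price them.
kidney beans only: max(884/368, 361/59) = 6.119 servings → $2.75.
tofu only: max(884/166, 361/178) = 5.325 servings → $6.92.
kidney beans + tofu with both tight: 1.749 servings and 1.448 servings → $2.67.
So the least-cost plan costs $2.67.

$2.67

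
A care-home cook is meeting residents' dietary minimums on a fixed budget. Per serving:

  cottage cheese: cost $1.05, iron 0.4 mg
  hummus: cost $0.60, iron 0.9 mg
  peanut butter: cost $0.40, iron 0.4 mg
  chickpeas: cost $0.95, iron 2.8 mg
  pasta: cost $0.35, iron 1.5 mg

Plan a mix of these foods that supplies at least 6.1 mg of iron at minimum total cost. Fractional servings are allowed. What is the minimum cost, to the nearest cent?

$1.42

Cost per mg of iron: pasta $0.2333, chickpeas $0.3393, hummus $0.6667, peanut butter $1.0000, cottage cheese $2.6250.
With no serving limits, use only pasta: 6.1 mg / 1.5 mg = 4.067 servings × $0.35 = $1.42.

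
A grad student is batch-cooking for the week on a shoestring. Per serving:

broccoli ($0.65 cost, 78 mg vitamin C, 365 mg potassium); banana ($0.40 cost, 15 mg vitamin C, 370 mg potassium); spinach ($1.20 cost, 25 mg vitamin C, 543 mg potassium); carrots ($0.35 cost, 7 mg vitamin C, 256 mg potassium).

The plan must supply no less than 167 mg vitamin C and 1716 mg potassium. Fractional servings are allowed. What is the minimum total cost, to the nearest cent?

Check every corner: each single food scaled to meet both minima, and each pair solved so both constraints bind.
broccoli only: max(167/78, 1716/365) = 4.701 servings → $3.06.
banana only: max(167/15, 1716/370) = 11.13 servings → $4.45.
spinach only: max(167/25, 1716/543) = 6.68 servings → $8.02.
carrots only: max(167/7, 1716/256) = 23.86 servings → $8.35.
broccoli + banana with both tight: 1.542 servings and 3.117 servings → $2.25.
broccoli + spinach with both tight: 1.438 servings and 2.194 servings → $3.57.
broccoli + carrots with both tight: 1.765 servings and 4.186 servings → $2.61.
banana + spinach: the both-tight solution has a negative serving — not a feasible corner.
banana + carrots: the both-tight solution has a negative serving — not a feasible corner.
spinach + carrots with both targets exact would need a negative amount; discard.
Cheapest feasible corner: $2.25.

$2.25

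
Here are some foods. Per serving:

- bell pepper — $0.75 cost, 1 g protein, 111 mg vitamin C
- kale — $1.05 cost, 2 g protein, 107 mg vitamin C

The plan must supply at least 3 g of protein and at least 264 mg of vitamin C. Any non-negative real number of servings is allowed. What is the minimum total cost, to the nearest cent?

bell pepper only: max(3/1, 264/111) = 3 servings → $2.25.
kale only: max(3/2, 264/107) = 2.467 servings → $2.59.
bell pepper + kale with both tight: 1.8 servings and 0.6 servings → $1.98.
Cheapest feasible corner: $1.98.

$1.98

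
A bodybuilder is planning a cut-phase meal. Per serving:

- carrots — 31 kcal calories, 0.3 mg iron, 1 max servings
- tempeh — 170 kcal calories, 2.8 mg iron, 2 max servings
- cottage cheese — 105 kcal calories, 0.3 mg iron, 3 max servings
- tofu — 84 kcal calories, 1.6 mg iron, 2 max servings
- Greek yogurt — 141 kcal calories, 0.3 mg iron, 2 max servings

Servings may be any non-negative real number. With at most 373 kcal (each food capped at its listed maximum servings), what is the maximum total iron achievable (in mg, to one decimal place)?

Iron per kcal: tofu 0.01905, tempeh 0.01647, carrots 0.009677, cottage cheese 0.002857, Greek yogurt 0.002128.
Take 2 servings of tofu: uses 168 kcal, +3.2 mg iron (running total 3.2 mg).
Take 1.206 servings of tempeh: uses 205 kcal, +3.4 mg iron (running total 6.6 mg).
Greedy by best ratio exhausts the calories allowance optimally: 6.6 mg.

6.6 mg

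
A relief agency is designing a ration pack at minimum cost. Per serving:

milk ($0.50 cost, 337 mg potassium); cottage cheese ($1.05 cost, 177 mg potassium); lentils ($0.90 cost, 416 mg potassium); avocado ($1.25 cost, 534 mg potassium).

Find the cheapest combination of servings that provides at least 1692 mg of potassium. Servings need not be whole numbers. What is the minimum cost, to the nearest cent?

$2.51

Cost per mg of potassium: milk $0.0015, lentils $0.0022, avocado $0.0023, cottage cheese $0.0059.
With no serving limits, use only milk: 1692 mg / 337 mg = 5.021 servings × $0.50 = $2.51.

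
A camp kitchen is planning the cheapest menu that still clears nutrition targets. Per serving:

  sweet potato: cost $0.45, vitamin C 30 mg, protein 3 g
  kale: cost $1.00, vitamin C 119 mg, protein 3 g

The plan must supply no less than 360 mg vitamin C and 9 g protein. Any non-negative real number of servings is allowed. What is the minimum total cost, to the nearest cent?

sweet potato only: max(360/30, 9/3) = 12 servings → $5.40.
kale only: max(360/119, 9/3) = 3.025 servings → $3.03.
sweet potato + kale with both targets exact would need a negative amount; discard.
Cheapest feasible corner: $3.03.

$3.03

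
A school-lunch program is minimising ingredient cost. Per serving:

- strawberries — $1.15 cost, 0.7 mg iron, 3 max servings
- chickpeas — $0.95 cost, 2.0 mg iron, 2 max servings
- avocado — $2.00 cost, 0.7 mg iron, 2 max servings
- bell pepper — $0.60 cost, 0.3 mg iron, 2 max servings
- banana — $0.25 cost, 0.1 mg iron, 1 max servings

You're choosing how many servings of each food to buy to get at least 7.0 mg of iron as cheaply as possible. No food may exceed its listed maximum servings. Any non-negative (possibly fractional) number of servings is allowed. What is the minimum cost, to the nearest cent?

$7.37

Cost per mg of iron: chickpeas $0.4750, strawberries $1.6429, bell pepper $2.0000, banana $2.5000, avocado $2.8571.
Take 2 servings of chickpeas: +4.0 mg iron for $1.90 (total $1.90, still need 3.0 mg).
Take 3 servings of strawberries: +2.1 mg iron for $3.45 (total $5.35, still need 0.9 mg).
Take 2 servings of bell pepper: +0.6 mg iron for $1.20 (total $6.55, still need 0.3 mg).
Take 1 serving of banana: +0.1 mg iron for $0.25 (total $6.80, still need 0.2 mg).
Take 0.2857 servings of avocado: +0.2 mg iron for $0.57 (total $7.37, still need 0.0 mg).
Greedy by cheapest-per-mg is optimal for a single linear constraint, so the minimum cost is $7.37.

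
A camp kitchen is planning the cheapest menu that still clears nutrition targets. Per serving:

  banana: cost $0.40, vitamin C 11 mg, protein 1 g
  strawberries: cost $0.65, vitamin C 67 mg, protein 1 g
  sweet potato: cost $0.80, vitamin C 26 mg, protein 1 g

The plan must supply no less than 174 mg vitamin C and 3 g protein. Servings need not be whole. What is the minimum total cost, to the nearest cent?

Compare the cost at each extreme point of the feasible region.
banana only: max(174/11, 3/1) = 15.82 servings → $6.33.
strawberries only: max(174/67, 3/1) = 3 servings → $1.95.
sweet potato only: max(174/26, 3/1) = 6.692 servings → $5.35.
banana + strawberries with both tight: 0.4821 servings and 2.518 servings → $1.83.
banana + sweet potato with both targets exact would need a negative amount; discard.
strawberries + sweet potato with both tight: 2.341 servings and 0.6585 servings → $2.05.
The minimum over all feasible corners is $1.83.

$1.83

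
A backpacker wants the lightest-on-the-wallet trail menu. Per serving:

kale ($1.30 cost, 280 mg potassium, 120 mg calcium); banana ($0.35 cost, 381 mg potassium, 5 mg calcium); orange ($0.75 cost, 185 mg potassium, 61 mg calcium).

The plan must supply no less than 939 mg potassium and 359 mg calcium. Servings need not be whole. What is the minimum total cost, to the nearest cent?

Check every corner: each single food scaled to meet both minima, and each pair solved so both constraints bind.
kale only: max(939/280, 359/120) = 3.354 servings → $4.36.
banana only: max(939/381, 359/5) = 71.8 servings → $25.13.
orange only: max(939/185, 359/61) = 5.885 servings → $4.41.
kale + banana with both tight: 2.98 servings and 0.2744 servings → $3.97.
kale + orange with both tight: 1.784 servings and 2.375 servings → $4.10.
banana + orange: intersection lies outside the first quadrant.
So the least-cost plan costs $3.97.

$3.97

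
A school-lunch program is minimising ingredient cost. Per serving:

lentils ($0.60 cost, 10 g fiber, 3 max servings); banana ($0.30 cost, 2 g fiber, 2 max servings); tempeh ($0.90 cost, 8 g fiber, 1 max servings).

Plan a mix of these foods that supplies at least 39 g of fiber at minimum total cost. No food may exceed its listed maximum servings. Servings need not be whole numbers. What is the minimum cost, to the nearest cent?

$2.85

Cost per g of fiber: lentils $0.0600, tempeh $0.1125, banana $0.1500.
Take 3 servings of lentils: +30.0 g fiber for $1.80 (total $1.80, still need 9.0 g).
Take 1 serving of tempeh: +8.0 g fiber for $0.90 (total $2.70, still need 1.0 g).
Take 0.5 servings of banana: +1.0 g fiber for $0.15 (total $2.85, still need 0.0 g).
Filling from the cheapest source first is optimal under one linear minimum: $2.85.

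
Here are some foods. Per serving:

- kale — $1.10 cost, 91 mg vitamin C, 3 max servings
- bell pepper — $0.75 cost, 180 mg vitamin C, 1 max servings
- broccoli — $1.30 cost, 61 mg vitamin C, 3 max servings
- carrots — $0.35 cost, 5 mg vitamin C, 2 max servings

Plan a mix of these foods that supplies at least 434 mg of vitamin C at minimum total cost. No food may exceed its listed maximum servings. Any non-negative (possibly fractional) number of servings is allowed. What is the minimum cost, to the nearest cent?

$3.82

Cost per mg of vitamin C: bell pepper $0.0042, kale $0.0121, broccoli $0.0213, carrots $0.0700.
Take 1 serving of bell pepper: +180.0 mg vitamin C for $0.75 (total $0.75, still need 254.0 mg).
Take 2.791 servings of kale: +254.0 mg vitamin C for $3.07 (total $3.82, still need 0.0 mg).
Greedy by cheapest-per-mg is optimal for a single linear constraint, so the minimum cost is $3.82.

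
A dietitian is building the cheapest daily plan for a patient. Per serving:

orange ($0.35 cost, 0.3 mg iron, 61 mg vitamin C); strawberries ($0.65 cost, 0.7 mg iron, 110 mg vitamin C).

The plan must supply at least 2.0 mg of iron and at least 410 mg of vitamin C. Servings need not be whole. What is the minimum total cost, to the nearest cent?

orange only: max(2.0/0.3, 410/61) = 6.721 servings → $2.35.
strawberries only: max(2.0/0.7, 410/110) = 3.727 servings → $2.42.
orange + strawberries: intersection lies outside the first quadrant.
Cheapest feasible corner: $2.35.

$2.35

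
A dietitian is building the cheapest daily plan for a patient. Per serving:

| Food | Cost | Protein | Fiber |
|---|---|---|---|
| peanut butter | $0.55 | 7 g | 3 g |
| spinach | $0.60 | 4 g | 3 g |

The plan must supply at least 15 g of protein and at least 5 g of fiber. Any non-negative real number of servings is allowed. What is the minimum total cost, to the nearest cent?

$1.18

Check every corner: each single food scaled to meet both minima, and each pair solved so both constraints bind.
peanut butter only: max(15/7, 5/3) = 2.143 servings → $1.18.
spinach only: max(15/4, 5/3) = 3.75 servings → $2.25.
peanut butter + spinach: intersection lies outside the first quadrant.
Cheapest feasible corner: $1.18.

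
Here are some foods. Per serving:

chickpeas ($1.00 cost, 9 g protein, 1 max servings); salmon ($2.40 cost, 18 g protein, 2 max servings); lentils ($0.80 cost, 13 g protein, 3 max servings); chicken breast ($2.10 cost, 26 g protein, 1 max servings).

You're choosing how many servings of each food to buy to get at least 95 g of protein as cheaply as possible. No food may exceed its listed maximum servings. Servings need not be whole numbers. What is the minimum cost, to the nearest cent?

$8.30

Cost per g of protein: lentils $0.0615, chicken breast $0.0808, chickpeas $0.1111, salmon $0.1333.
Take 3 servings of lentils: +39.0 g protein for $2.40 (total $2.40, still need 56.0 g).
Take 1 serving of chicken breast: +26.0 g protein for $2.10 (total $4.50, still need 30.0 g).
Take 1 serving of chickpeas: +9.0 g protein for $1.00 (total $5.50, still need 21.0 g).
Take 1.167 servings of salmon: +21.0 g protein for $2.80 (total $8.30, still need 0.0 g).
Filling from the cheapest source first is optimal under one linear minimum: $8.30.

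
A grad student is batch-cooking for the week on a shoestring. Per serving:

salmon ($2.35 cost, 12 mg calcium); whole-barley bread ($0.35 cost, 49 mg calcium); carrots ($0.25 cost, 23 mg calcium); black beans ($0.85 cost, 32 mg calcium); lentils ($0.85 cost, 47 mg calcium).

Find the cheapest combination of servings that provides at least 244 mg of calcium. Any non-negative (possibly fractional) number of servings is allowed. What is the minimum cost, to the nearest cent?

$1.74

Cost per mg of calcium: whole-barley bread $0.0071, carrots $0.0109, lentils $0.0181, black beans $0.0266, salmon $0.1958.
With no serving limits, use only whole-barley bread: 244 mg / 49 mg = 4.98 servings × $0.35 = $1.74.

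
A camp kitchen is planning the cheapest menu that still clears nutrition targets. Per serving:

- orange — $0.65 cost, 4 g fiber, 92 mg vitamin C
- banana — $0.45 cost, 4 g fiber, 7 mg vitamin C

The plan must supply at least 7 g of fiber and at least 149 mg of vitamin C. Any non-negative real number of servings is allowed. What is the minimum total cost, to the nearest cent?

$1.11

orange only: max(7/4, 149/92) = 1.75 servings → $1.14.
banana only: max(7/4, 149/7) = 21.29 servings → $9.58.
orange + banana with both tight: 1.609 servings and 0.1412 servings → $1.11.
The minimum over all feasible corners is $1.11.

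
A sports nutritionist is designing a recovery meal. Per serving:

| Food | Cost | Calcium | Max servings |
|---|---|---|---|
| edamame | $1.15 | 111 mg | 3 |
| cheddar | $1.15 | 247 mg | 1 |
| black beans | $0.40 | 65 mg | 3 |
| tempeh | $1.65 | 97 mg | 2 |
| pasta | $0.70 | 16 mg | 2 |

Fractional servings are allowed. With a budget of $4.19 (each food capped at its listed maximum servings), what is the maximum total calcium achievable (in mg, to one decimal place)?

619.6 mg

Calcium per dollar: cheddar 214.8, black beans 162.5, edamame 96.52, tempeh 58.79, pasta 22.86.
Take 1 serving of cheddar: spends $1.15, +247.0 mg calcium (running total 247.0 mg).
Take 3 servings of black beans: spends $1.20, +195.0 mg calcium (running total 442.0 mg).
Take 1.6 servings of edamame: spends $1.84, +177.6 mg calcium (running total 619.6 mg).
Filling greedily by calcium-per-dollar is optimal for one linear limit, giving 619.6 mg.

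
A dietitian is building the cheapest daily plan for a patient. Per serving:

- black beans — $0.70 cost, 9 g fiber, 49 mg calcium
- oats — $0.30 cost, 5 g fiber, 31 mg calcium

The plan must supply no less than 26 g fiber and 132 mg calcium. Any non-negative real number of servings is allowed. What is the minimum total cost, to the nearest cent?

$1.56

black beans only: max(26/9, 132/49) = 2.889 servings → $2.02.
oats only: max(26/5, 132/31) = 5.2 servings → $1.56.
black beans + oats with both targets exact would need a negative amount; discard.
Cheapest feasible corner: $1.56.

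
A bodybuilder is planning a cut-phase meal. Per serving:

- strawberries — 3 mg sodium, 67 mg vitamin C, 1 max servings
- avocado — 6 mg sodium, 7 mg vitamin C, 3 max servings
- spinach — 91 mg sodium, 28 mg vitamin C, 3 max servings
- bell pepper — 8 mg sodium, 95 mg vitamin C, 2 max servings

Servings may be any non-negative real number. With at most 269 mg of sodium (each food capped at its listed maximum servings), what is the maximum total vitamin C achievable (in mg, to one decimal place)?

Vitamin C per mg sodium: strawberries 22.33, bell pepper 11.88, avocado 1.167, spinach 0.3077.
Take 1 serving of strawberries: uses 3 mg sodium, +67.0 mg vitamin C (running total 67.0 mg).
Take 2 servings of bell pepper: uses 16 mg sodium, +190.0 mg vitamin C (running total 257.0 mg).
Take 3 servings of avocado: uses 18 mg sodium, +21.0 mg vitamin C (running total 278.0 mg).
Take 2.549 servings of spinach: uses 232 mg sodium, +71.4 mg vitamin C (running total 349.4 mg).
Filling greedily by vitamin C-per-mg sodium is optimal for one linear limit, giving 349.4 mg.

349.4 mg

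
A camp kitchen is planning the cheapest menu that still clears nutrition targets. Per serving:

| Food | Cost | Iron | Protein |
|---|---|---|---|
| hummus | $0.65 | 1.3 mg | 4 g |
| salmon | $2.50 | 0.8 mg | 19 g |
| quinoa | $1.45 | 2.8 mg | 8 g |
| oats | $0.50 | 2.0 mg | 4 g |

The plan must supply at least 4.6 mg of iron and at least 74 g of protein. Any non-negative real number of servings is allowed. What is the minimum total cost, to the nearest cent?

$9.25

For a min-cost LP with two ≥-constraints, a basic feasible solution has at most two positive variables.
hummus only: max(4.6/1.3, 74/4) = 18.5 servings → $12.03.
salmon only: max(4.6/0.8, 74/19) = 5.75 servings → $14.38.
quinoa only: max(4.6/2.8, 74/8) = 9.25 servings → $13.41.
oats only: max(4.6/2.0, 74/4) = 18.5 servings → $9.25.
hummus + salmon with both tight: 1.312 servings and 3.619 servings → $9.90.
hummus + quinoa: the both-tight solution has a negative serving — not a feasible corner.
hummus + oats with both targets exact would need a negative amount; discard.
salmon + quinoa with both tight: 3.641 servings and 0.6026 servings → $9.98.
salmon + oats with both tight: 3.724 servings and 0.8103 servings → $9.72.
quinoa + oats: intersection lies outside the first quadrant.
The minimum over all feasible corners is $9.25.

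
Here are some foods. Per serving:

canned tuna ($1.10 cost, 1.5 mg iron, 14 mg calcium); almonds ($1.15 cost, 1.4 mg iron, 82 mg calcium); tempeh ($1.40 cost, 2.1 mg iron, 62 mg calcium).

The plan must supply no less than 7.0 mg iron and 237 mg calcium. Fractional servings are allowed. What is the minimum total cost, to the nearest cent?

A basic optimal solution has at most two foods positive. Try each food alone and each pair with both targets met exactly.
canned tuna only: max(7.0/1.5, 237/14) = 16.93 servings → $18.62.
almonds only: max(7.0/1.4, 237/82) = 5 servings → $5.75.
tempeh only: max(7.0/2.1, 237/62) = 3.823 servings → $5.35.
canned tuna + almonds with both tight: 2.342 servings and 2.49 servings → $5.44.
canned tuna + tempeh: the both-tight solution has a negative serving — not a feasible corner.
almonds + tempeh with both tight: 0.7459 servings and 2.836 servings → $4.83.
So the least-cost plan costs $4.83.

$4.83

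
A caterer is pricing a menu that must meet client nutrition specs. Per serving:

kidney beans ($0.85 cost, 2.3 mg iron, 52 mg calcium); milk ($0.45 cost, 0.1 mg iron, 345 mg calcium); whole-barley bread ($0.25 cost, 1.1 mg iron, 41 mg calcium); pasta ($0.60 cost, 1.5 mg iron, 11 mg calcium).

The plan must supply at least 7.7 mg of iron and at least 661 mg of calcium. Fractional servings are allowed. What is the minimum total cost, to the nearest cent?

kidney beans only: max(7.7/2.3, 661/52) = 12.71 servings → $10.80.
milk only: max(7.7/0.1, 661/345) = 77 servings → $34.65.
whole-barley bread only: max(7.7/1.1, 661/41) = 16.12 servings → $4.03.
pasta only: max(7.7/1.5, 661/11) = 60.09 servings → $36.05.
kidney beans + milk with both tight: 3.286 servings and 1.421 servings → $3.43.
kidney beans + whole-barley bread: intersection lies outside the first quadrant.
kidney beans + pasta: the both-tight solution has a negative serving — not a feasible corner.
milk + whole-barley bread with both tight: 1.096 servings and 6.9 servings → $2.22.
milk + pasta with both tight: 1.756 servings and 5.016 servings → $3.80.
whole-barley bread + pasta: the both-tight solution has a negative serving — not a feasible corner.
The minimum over all feasible corners is $2.22.

$2.22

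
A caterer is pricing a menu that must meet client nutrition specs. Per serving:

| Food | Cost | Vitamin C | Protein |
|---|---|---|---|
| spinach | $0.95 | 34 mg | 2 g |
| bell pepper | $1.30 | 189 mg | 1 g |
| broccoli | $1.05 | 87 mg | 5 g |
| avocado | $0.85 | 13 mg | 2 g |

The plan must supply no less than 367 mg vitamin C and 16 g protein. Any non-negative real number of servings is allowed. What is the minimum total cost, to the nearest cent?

$3.92

The cheapest plan sits at a corner of the feasible region — with two constraints it uses at most two foods.
spinach only: max(367/34, 16/2) = 10.79 servings → $10.25.
bell pepper only: max(367/189, 16/1) = 16 servings → $20.80.
broccoli only: max(367/87, 16/5) = 4.218 servings → $4.43.
avocado only: max(367/13, 16/2) = 28.23 servings → $24.00.
spinach + bell pepper with both tight: 7.724 servings and 0.5523 servings → $8.06.
spinach + broccoli: intersection lies outside the first quadrant.
spinach + avocado: intersection lies outside the first quadrant.
bell pepper + broccoli with both tight: 0.5163 servings and 3.097 servings → $3.92.
bell pepper + avocado with both tight: 1.441 servings and 7.279 servings → $8.06.
broccoli + avocado with both targets exact would need a negative amount; discard.
So the least-cost plan costs $3.92.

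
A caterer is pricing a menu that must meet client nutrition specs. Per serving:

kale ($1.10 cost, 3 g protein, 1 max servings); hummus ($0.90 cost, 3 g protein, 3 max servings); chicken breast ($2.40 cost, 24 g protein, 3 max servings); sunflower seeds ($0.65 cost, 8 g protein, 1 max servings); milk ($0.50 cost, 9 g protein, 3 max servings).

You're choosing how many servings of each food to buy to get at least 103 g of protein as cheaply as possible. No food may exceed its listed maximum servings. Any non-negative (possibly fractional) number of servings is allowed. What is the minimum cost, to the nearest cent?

Cost per g of protein: milk $0.0556, sunflower seeds $0.0813, chicken breast $0.1000, hummus $0.3000, kale $0.3667.
Take 3 servings of milk: +27.0 g protein for $1.50 (total $1.50, still need 76.0 g).
Take 1 serving of sunflower seeds: +8.0 g protein for $0.65 (total $2.15, still need 68.0 g).
Take 2.833 servings of chicken breast: +68.0 g protein for $6.80 (total $8.95, still need 0.0 g).
Filling from the cheapest source first is optimal under one linear minimum: $8.95.

$8.95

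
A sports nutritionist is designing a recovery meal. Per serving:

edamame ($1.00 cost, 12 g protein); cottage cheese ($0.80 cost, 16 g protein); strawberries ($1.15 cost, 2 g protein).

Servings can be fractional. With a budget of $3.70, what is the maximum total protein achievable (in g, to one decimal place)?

Protein per dollar: cottage cheese 20, edamame 12, strawberries 1.739.
With no serving limits, spend the whole cost allowance on cottage cheese: $3.70 / $0.80 × 16 g = 74.0 g.

74.0 g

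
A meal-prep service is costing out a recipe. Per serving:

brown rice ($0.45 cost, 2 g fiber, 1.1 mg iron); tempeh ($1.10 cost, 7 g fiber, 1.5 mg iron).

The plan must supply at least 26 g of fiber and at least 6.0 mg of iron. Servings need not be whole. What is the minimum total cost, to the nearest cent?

$4.17

Check every corner: each single food scaled to meet both minima, and each pair solved so both constraints bind.
brown rice only: max(26/2, 6.0/1.1) = 13 servings → $5.85.
tempeh only: max(26/7, 6.0/1.5) = 4 servings → $4.40.
brown rice + tempeh with both tight: 0.6383 servings and 3.532 servings → $4.17.
Cheapest feasible corner: $4.17.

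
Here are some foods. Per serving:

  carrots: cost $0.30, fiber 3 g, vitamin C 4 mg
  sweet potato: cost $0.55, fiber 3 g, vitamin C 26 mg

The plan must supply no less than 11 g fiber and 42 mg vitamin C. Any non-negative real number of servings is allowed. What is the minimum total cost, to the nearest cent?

$1.41

Compare the cost at each extreme point of the feasible region.
carrots only: max(11/3, 42/4) = 10.5 servings → $3.15.
sweet potato only: max(11/3, 42/26) = 3.667 servings → $2.02.
carrots + sweet potato with both tight: 2.424 servings and 1.242 servings → $1.41.
So the least-cost plan costs $1.41.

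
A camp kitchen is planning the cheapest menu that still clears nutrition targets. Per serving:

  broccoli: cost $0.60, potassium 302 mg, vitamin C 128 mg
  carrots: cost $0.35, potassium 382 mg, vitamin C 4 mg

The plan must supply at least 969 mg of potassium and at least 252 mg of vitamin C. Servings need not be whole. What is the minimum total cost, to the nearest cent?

At the optimum either one food covers both requirements or two foods hit both targets exactly; no other combination can be cheaper.
broccoli only: max(969/302, 252/128) = 3.209 servings → $1.93.
carrots only: max(969/382, 252/4) = 63 servings → $22.05.
broccoli + carrots with both tight: 1.937 servings and 1.005 servings → $1.51.
The minimum over all feasible corners is $1.51.

$1.51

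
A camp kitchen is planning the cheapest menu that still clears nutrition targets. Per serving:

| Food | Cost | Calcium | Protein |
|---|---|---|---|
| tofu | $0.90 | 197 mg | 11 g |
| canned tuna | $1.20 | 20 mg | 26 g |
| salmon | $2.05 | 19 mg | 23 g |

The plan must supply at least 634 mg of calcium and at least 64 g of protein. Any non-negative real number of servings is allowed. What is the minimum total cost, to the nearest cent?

$4.17

The cheapest plan sits at a corner of the feasible region — with two constraints it uses at most two foods.
tofu only: max(634/197, 64/11) = 5.818 servings → $5.24.
canned tuna only: max(634/20, 64/26) = 31.7 servings → $38.04.
salmon only: max(634/19, 64/23) = 33.37 servings → $68.41.
tofu + canned tuna with both tight: 3.102 servings and 1.149 servings → $4.17.
tofu + salmon with both tight: 3.093 servings and 1.304 servings → $5.46.
canned tuna + salmon: the both-tight solution has a negative serving — not a feasible corner.
So the least-cost plan costs $4.17.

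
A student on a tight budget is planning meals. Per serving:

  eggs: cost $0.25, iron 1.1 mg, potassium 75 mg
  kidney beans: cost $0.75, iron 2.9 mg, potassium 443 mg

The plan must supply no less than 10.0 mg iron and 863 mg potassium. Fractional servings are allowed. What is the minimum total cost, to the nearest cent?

An LP optimum is at a vertex; with two nutrient constraints at most two foods are used. Check each candidate.
eggs only: max(10.0/1.1, 863/75) = 11.51 servings → $2.88.
kidney beans only: max(10.0/2.9, 863/443) = 3.448 servings → $2.59.
eggs + kidney beans with both tight: 7.143 servings and 0.7387 servings → $2.34.
Cheapest feasible corner: $2.34.

$2.34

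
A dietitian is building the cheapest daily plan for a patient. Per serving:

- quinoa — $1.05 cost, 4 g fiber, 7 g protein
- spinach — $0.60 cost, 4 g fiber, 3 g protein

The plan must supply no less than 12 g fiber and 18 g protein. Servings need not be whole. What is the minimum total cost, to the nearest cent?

$2.81

quinoa only: max(12/4, 18/7) = 3 servings → $3.15.
spinach only: max(12/4, 18/3) = 6 servings → $3.60.
quinoa + spinach with both tight: 2.25 servings and 0.75 servings → $2.81.
So the least-cost plan costs $2.81.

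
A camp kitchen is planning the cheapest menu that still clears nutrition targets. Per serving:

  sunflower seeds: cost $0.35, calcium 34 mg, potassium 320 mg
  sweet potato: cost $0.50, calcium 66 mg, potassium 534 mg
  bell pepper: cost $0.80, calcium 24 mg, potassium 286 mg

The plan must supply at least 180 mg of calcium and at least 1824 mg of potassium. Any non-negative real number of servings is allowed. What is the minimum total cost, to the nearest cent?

$1.71

With two linear requirements the optimum uses one or two foods; enumerate the corners.
sunflower seeds only: max(180/34, 1824/320) = 5.7 servings → $2.00.
sweet potato only: max(180/66, 1824/534) = 3.416 servings → $1.71.
bell pepper only: max(180/24, 1824/286) = 7.5 servings → $6.00.
sunflower seeds + sweet potato with both targets exact would need a negative amount; discard.
sunflower seeds + bell pepper with both tight: 3.769 servings and 2.16 servings → $3.05.
sweet potato + bell pepper with both tight: 1.271 servings and 4.004 servings → $3.84.
So the least-cost plan costs $1.71.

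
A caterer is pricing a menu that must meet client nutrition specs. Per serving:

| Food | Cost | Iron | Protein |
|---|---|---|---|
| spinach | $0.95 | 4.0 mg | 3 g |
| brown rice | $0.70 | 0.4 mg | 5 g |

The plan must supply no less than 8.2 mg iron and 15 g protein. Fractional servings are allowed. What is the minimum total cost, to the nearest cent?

$3.09

Check every corner: each single food scaled to meet both minima, and each pair solved so both constraints bind.
spinach only: max(8.2/4.0, 15/3) = 5 servings → $4.75.
brown rice only: max(8.2/0.4, 15/5) = 20.5 servings → $14.35.
spinach + brown rice with both tight: 1.862 servings and 1.883 servings → $3.09.
So the least-cost plan costs $3.09.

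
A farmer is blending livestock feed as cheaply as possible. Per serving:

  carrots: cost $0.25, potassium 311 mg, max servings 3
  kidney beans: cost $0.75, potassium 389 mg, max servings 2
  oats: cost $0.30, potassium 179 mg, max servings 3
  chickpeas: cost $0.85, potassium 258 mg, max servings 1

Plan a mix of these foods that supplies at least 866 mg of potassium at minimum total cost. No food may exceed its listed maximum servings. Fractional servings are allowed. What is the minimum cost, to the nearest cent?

$0.70

Cost per mg of potassium: carrots $0.0008, oats $0.0017, kidney beans $0.0019, chickpeas $0.0033.
Take 2.785 servings of carrots: +866.0 mg potassium for $0.70 (total $0.70, still need 0.0 mg).
Greedy by cheapest-per-mg is optimal for a single linear constraint, so the minimum cost is $0.70.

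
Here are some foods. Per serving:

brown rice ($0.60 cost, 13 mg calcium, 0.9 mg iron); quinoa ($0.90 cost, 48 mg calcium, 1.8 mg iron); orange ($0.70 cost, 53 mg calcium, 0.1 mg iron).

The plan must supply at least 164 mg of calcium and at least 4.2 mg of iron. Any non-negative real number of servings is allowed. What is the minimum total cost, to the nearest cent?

$2.77

An LP optimum is at a vertex; with two nutrient constraints at most two foods are used. Check each candidate.
brown rice only: max(164/13, 4.2/0.9) = 12.62 servings → $7.57.
quinoa only: max(164/48, 4.2/1.8) = 3.417 servings → $3.08.
orange only: max(164/53, 4.2/0.1) = 42 servings → $29.40.
brown rice + quinoa: intersection lies outside the first quadrant.
brown rice + orange with both tight: 4.444 servings and 2.004 servings → $4.07.
quinoa + orange with both tight: 2.276 servings and 1.033 servings → $2.77.
So the least-cost plan costs $2.77.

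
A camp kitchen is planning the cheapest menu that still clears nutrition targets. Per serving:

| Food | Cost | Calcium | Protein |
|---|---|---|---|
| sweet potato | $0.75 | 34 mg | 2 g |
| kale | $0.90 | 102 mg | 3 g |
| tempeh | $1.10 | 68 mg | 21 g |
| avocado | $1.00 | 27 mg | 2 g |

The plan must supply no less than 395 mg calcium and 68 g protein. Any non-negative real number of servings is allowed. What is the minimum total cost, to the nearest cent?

$4.97

A basic optimal solution has at most two foods positive. Try each food alone and each pair with both targets met exactly.
sweet potato only: max(395/34, 68/2) = 34 servings → $25.50.
kale only: max(395/102, 68/3) = 22.67 servings → $20.40.
tempeh only: max(395/68, 68/21) = 5.809 servings → $6.39.
avocado only: max(395/27, 68/2) = 34 servings → $34.00.
sweet potato + kale: the both-tight solution has a negative serving — not a feasible corner.
sweet potato + tempeh with both tight: 6.351 servings and 2.633 servings → $7.66.
sweet potato + avocado with both targets exact would need a negative amount; discard.
kale + tempeh with both tight: 1.894 servings and 2.967 servings → $4.97.
kale + avocado: the both-tight solution has a negative serving — not a feasible corner.
tempeh + avocado with both tight: 2.427 servings and 8.517 servings → $11.19.
The minimum over all feasible corners is $4.97.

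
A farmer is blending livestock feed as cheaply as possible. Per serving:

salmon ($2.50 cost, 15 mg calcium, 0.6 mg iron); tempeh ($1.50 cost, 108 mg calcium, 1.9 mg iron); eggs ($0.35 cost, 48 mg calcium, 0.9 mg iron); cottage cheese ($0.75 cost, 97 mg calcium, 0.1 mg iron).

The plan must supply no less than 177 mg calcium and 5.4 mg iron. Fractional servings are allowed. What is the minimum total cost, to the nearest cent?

This is a tiny linear program; its minimum lies at a vertex of the feasible set. List the vertices and price them.
salmon only: max(177/15, 5.4/0.6) = 11.8 servings → $29.50.
tempeh only: max(177/108, 5.4/1.9) = 2.842 servings → $4.26.
eggs only: max(177/48, 5.4/0.9) = 6 servings → $2.10.
cottage cheese only: max(177/97, 5.4/0.1) = 54 servings → $40.50.
salmon + tempeh with both tight: 6.802 servings and 0.6942 servings → $18.05.
salmon + eggs with both tight: 6.529 servings and 1.647 servings → $16.90.
salmon + cottage cheese with both tight: 8.926 servings and 0.4444 servings → $22.65.
tempeh + eggs with both targets exact would need a negative amount; discard.
tempeh + cottage cheese with both targets exact would need a negative amount; discard.
eggs + cottage cheese: the both-tight solution has a negative serving — not a feasible corner.
Cheapest feasible corner: $2.10.

$2.10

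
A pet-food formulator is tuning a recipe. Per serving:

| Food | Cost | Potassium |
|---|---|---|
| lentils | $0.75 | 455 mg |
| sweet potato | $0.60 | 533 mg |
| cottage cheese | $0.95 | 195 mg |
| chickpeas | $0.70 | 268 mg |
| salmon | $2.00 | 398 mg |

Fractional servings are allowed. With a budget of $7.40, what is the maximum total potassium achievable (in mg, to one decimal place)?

6573.7 mg

Potassium per dollar: sweet potato 888.3, lentils 606.7, chickpeas 382.9, cottage cheese 205.3, salmon 199.
With no serving limits, spend the whole cost allowance on sweet potato: $7.40 / $0.60 × 533 mg = 6573.7 mg.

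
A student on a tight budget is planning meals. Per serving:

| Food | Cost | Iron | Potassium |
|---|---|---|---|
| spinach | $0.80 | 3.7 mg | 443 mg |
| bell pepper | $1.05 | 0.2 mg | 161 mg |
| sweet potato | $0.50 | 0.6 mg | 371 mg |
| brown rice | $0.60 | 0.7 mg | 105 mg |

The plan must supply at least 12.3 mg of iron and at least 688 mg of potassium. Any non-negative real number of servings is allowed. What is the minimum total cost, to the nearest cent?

$2.66

A basic optimal solution has at most two foods positive. Try each food alone and each pair with both targets met exactly.
spinach only: max(12.3/3.7, 688/443) = 3.324 servings → $2.66.
bell pepper only: max(12.3/0.2, 688/161) = 61.5 servings → $64.58.
sweet potato only: max(12.3/0.6, 688/371) = 20.5 servings → $10.25.
brown rice only: max(12.3/0.7, 688/105) = 17.57 servings → $10.54.
spinach + bell pepper: the both-tight solution has a negative serving — not a feasible corner.
spinach + sweet potato: intersection lies outside the first quadrant.
spinach + brown rice: the both-tight solution has a negative serving — not a feasible corner.
bell pepper + sweet potato: intersection lies outside the first quadrant.
bell pepper + brown rice with both targets exact would need a negative amount; discard.
sweet potato + brown rice with both targets exact would need a negative amount; discard.
The minimum over all feasible corners is $2.66.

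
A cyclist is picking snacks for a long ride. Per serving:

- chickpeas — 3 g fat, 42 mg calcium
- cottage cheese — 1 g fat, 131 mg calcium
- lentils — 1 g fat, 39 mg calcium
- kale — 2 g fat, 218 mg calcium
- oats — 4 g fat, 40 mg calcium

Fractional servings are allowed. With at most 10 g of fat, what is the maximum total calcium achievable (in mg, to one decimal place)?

Calcium per g fat: cottage cheese 131, kale 109, lentils 39, chickpeas 14, oats 10.
With no serving limits, spend the whole fat allowance on cottage cheese: 10 g / 1 g × 131 mg = 1310.0 mg.

1310.0 mg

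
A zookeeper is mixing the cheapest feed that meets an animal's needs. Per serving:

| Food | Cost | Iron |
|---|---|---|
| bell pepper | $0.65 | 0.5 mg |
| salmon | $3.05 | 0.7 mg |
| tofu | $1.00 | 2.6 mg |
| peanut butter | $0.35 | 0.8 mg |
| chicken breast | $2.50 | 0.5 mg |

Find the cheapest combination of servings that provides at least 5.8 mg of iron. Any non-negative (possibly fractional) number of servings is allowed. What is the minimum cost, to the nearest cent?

$2.23

Cost per mg of iron: tofu $0.3846, peanut butter $0.4375, bell pepper $1.3000, salmon $4.3571, chicken breast $5.0000.
With no serving limits, use only tofu: 5.8 mg / 2.6 mg = 2.231 servings × $1.00 = $2.23.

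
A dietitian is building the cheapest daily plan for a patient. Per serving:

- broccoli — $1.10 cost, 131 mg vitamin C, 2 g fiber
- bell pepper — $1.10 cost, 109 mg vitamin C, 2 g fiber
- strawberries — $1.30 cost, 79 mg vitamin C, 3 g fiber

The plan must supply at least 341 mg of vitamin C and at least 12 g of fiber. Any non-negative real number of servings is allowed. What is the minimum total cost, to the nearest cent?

A basic optimal solution has at most two foods positive. Try each food alone and each pair with both targets met exactly.
broccoli only: max(341/131, 12/2) = 6 servings → $6.60.
bell pepper only: max(341/109, 12/2) = 6 servings → $6.60.
strawberries only: max(341/79, 12/3) = 4.316 servings → $5.61.
broccoli + bell pepper with both targets exact would need a negative amount; discard.
broccoli + strawberries with both tight: 0.3191 servings and 3.787 servings → $5.27.
bell pepper + strawberries with both tight: 0.4438 servings and 3.704 servings → $5.30.
So the least-cost plan costs $5.27.

$5.27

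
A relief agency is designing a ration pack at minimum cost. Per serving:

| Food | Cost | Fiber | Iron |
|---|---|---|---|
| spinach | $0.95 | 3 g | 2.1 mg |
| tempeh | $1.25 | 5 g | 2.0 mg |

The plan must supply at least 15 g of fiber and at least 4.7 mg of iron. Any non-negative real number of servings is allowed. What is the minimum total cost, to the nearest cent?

For a min-cost LP with two ≥-constraints, a basic feasible solution has at most two positive variables.
spinach only: max(15/3, 4.7/2.1) = 5 servings → $4.75.
tempeh only: max(15/5, 4.7/2.0) = 3 servings → $3.75.
spinach + tempeh with both targets exact would need a negative amount; discard.
Cheapest feasible corner: $3.75.

$3.75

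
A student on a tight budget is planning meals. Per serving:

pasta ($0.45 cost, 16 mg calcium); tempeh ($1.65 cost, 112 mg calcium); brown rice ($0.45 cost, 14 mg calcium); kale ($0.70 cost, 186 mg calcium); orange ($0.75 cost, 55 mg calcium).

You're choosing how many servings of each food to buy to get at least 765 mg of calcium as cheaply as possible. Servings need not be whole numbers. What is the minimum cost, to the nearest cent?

$2.88

Cost per mg of calcium: kale $0.0038, orange $0.0136, tempeh $0.0147, pasta $0.0281, brown rice $0.0321.
With no serving limits, use only kale: 765 mg / 186 mg = 4.113 servings × $0.70 = $2.88.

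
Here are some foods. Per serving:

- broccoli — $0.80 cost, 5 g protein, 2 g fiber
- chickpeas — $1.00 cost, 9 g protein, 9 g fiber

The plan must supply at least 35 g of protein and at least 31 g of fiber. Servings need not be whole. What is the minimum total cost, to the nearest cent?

Minimising a linear cost over {protein ≥ 35, fiber ≥ 31, servings ≥ 0} — the optimum is at a vertex, using one or two foods.
broccoli only: max(35/5, 31/2) = 15.5 servings → $12.40.
chickpeas only: max(35/9, 31/9) = 3.889 servings → $3.89.
broccoli + chickpeas with both tight: 1.333 servings and 3.148 servings → $4.21.
The minimum over all feasible corners is $3.89.

$3.89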